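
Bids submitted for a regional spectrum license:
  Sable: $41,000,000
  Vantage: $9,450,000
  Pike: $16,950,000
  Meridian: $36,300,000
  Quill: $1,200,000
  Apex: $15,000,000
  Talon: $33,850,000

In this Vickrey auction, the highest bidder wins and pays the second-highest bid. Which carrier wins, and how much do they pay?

Sable pays $36,300,000

Sorting bids: 41,000,000 (Sable) > 36,300,000 (Meridian) > 33,850,000 (Talon) > 16,950,000 (Pike) > 15,000,000 (Apex) > 9,450,000 (Vantage) > …
Second-price: Sable pays Meridian's bid of $36,300,000.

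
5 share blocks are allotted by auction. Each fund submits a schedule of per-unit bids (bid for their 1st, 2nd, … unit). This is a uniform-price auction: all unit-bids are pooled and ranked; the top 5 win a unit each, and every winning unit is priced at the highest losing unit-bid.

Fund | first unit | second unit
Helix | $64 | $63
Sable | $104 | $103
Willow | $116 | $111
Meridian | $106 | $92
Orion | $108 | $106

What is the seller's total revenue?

Merging the schedules and taking the best 5: 116 (Willow-1), 111 (Willow-2), 108 (Orion-1), 106 (Meridian-1), 106 (Orion-2)
First bid not allocated: $104.
Allocation: Meridian 1, Orion 2, Willow 2. Every unit priced at $104.
Revenue = 5 × 104 = $520.

Total revenue: $520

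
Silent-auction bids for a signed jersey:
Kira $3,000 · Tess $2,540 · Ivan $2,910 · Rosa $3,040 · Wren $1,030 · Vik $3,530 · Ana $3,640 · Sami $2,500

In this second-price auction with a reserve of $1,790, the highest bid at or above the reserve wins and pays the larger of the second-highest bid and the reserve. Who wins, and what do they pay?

Second-price auction with a reserve of $1,790: the highest bid at or above the reserve wins and pays the larger of the second-highest bid and the reserve.
Bids in order: 3,640 (Ana) > 3,530 (Vik) > 3,040 (Rosa) > 3,000 (Kira) > 2,910 (Ivan) > 2,540 (Tess) > …
Ana has the top bid at or above the reserve ($3,640).
Second-highest bid $3,530 exceeds the reserve $1,790 → payment $3,530.

Ana pays $3,530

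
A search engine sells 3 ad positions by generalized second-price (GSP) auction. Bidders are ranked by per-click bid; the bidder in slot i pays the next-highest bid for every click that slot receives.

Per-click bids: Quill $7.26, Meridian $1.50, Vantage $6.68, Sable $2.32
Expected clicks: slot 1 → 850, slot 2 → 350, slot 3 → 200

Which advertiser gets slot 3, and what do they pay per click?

Sable; $1.50 per click

Ranked by bid: $7.26 (Quill) > $6.68 (Vantage) > $2.32 (Sable) > $1.50 (Meridian)
Slot 3 goes to the third-ranked bidder, Sable, who pays the next bid down: $1.50/click.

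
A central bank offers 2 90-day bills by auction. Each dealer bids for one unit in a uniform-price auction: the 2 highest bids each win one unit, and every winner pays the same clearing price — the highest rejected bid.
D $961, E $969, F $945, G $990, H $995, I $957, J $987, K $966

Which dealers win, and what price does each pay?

Sorting: 995 (H), 990 (G), 987 (J), 969 (E), …
Winners (2 units): H, G.
Highest unsuccessful bid: $987 → clearing price.

H, G; each pays $987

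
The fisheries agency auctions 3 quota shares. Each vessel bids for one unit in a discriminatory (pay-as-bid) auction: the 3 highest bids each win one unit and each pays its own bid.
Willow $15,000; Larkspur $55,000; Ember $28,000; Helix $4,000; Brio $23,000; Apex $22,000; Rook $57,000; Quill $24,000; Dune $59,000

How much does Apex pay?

Apex pays $0

Ordering the bids: 59,000 (Dune), 57,000 (Rook), 55,000 (Larkspur), 28,000 (Ember), 24,000 (Quill), …
The 3 highest are Dune, Rook, Larkspur.
Apex does not win → $0.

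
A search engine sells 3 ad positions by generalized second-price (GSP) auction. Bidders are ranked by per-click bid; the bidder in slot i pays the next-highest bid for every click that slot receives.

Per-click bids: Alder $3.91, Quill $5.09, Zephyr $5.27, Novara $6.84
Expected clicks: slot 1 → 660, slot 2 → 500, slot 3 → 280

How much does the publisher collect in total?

Sorting advertisers: $6.84 (Novara) > $5.27 (Zephyr) > $5.09 (Quill) > $3.91 (Alder)
Slot 1: Novara pays $5.27 × 660 = $3478.20
Slot 2: Zephyr pays $5.09 × 500 = $2545.00
Slot 3: Quill pays $3.91 × 280 = $1094.80
Total = $7118.00

Total revenue: $7118.00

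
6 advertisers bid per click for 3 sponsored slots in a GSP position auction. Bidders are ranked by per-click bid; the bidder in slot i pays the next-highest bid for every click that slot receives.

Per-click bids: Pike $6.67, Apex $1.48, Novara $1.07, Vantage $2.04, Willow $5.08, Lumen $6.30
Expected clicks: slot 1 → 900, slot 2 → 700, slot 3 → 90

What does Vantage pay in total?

Vantage pays $0.00

Per-click bids in order: $6.67 (Pike) > $6.30 (Lumen) > $5.08 (Willow) > $2.04 (Vantage) > …
Vantage ranks below slot 3 → no slot, pays nothing.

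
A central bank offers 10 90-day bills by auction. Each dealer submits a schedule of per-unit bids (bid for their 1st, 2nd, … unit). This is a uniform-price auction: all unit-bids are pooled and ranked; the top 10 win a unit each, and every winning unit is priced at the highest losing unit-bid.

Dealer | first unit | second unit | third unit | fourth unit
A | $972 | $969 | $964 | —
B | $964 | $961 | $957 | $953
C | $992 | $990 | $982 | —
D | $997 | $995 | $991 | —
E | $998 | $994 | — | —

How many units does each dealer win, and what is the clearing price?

A 2, C 3, D 3, E 2; clearing price $964

Pooled unit-bids ranked (top 10): 998 (E-1), 997 (D-1), 995 (D-2), 994 (E-2), 992 (C-1), 991 (D-3), 990 (C-2), 982 (C-3), 972 (A-1), 969 (A-2)
The (k+1)-th unit-bid is $964.
Allocation: A 2, C 3, D 3, E 2.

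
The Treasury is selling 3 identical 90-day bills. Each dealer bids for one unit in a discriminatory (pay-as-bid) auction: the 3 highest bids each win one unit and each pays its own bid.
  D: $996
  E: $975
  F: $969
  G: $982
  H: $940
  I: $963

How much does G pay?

G pays $982

Ordering the bids: 996 (D), 982 (G), 975 (E), 969 (F), 963 (I), …
Winners (3 units): D, G, E.
G wins → own bid $982.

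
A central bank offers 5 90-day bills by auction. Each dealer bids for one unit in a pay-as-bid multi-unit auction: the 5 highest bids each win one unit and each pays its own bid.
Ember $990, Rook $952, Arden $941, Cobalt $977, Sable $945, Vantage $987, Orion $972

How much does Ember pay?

Sorting: 990 (Ember), 987 (Vantage), 977 (Cobalt), 972 (Orion), 952 (Rook), 945 (Sable), 941 (Arden)
The 5 highest are Ember, Vantage, Cobalt, Orion, Rook.
Ember wins → own bid $990.

Ember pays $990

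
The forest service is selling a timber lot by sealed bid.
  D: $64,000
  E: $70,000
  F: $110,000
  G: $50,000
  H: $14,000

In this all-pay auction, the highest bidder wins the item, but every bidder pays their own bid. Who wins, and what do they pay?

Bids in order: 110,000 (F) > 70,000 (E) > 64,000 (D) > 50,000 (G) > 14,000 (H)
F is highest and takes the item; every bidder forfeits their bid.

F pays $110,000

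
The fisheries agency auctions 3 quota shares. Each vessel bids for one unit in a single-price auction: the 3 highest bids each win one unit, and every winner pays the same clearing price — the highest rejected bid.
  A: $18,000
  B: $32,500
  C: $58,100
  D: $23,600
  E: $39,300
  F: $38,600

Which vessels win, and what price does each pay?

C, E, F; each pays $32,500

Bids ranked high→low: 58,100 (C), 39,300 (E), 38,600 (F), 32,500 (B), 23,600 (D), …
The 3 highest are C, E, F.
Clearing price = highest rejected bid = $32,500.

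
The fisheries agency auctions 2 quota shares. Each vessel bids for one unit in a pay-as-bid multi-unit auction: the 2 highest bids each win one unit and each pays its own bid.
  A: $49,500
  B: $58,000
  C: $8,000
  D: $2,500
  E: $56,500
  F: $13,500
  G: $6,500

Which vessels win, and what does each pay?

B $58,000, E $56,500

Bids ranked high→low: 58,000 (B), 56,500 (E), 49,500 (A), 13,500 (F), …
The 2 highest are B, E.
Each winner pays its own bid: B $58,000, E $56,500.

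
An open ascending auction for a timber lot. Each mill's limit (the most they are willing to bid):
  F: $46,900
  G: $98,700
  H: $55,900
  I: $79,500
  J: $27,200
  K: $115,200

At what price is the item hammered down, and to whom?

K wins at $98,700

Rule: the price rises until one bidder remains; the winner pays the price at which the last rival dropped out.
Sorting limits: 115,200 (K) > 98,700 (G) > 79,500 (I) > 55,900 (H) > 46,900 (F) > 27,200 (J)
G is the last rival to drop out, at $98,700; K remains and wins at that price.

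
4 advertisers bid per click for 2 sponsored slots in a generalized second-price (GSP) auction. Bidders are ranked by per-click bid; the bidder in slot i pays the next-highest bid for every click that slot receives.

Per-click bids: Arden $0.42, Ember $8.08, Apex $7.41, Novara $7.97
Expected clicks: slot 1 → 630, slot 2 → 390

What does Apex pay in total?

Sorting advertisers: $8.08 (Ember) > $7.97 (Novara) > $7.41 (Apex) > …
Apex ranks below slot 2 → no slot, pays nothing.

Apex pays $0.00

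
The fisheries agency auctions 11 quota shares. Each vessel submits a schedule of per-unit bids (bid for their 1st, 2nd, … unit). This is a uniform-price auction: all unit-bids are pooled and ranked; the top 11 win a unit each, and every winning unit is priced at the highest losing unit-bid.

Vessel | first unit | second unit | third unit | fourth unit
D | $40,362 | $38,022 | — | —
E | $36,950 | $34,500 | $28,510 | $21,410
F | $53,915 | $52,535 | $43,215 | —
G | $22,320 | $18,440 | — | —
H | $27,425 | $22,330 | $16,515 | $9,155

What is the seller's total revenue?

Total revenue: $235,510

Pooled unit-bids ranked (top 11): 53,915 (F-1), 52,535 (F-2), 43,215 (F-3), 40,362 (D-1), 38,022 (D-2), 36,950 (E-1), 34,500 (E-2), 28,510 (E-3), 27,425 (H-1), 22,330 (H-2), 22,320 (G-1)
The (k+1)-th unit-bid is $21,410.
Allocation: D 2, E 3, F 3, G 1, H 2. Every unit priced at $21,410.
Revenue = 11 × 21,410 = $235,510.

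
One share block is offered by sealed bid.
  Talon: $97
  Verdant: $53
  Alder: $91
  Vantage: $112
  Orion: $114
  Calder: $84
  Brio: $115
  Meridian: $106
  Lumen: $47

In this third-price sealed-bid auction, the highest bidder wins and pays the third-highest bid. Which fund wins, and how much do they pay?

Brio pays $112

Bids ranked: 115 (Brio) > 114 (Orion) > 112 (Vantage) > 106 (Meridian) > 97 (Talon) > 91 (Alder) > …
Brio is highest; pays the third-highest bid, $112.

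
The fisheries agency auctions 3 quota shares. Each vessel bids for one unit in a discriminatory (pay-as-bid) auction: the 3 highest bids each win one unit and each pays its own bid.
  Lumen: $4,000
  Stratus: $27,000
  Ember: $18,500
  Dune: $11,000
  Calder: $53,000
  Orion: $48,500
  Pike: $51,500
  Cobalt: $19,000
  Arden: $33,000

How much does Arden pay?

Arden pays $0

Ordering the bids: 53,000 (Calder), 51,500 (Pike), 48,500 (Orion), 33,000 (Arden), 27,000 (Stratus), …
Winners (3 units): Calder, Pike, Orion.
Arden does not win → $0.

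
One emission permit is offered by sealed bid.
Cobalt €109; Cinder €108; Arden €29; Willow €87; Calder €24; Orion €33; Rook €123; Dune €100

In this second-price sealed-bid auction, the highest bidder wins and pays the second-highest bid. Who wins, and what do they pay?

Rook pays €109

Rule: the highest bidder wins and pays the second-highest bid.
Bids in order: 123 (Rook) > 109 (Cobalt) > 108 (Cinder) > 100 (Dune) > 87 (Willow) > 33 (Orion) > …
Second-price: Rook pays Cobalt's bid of €109.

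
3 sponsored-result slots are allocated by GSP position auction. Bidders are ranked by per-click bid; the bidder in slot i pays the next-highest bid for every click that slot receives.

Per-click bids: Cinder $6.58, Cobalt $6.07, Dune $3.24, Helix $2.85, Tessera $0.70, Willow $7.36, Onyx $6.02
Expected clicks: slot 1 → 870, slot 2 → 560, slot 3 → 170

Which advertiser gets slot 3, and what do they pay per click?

Cobalt; $6.02 per click

Sorting advertisers: $7.36 (Willow) > $6.58 (Cinder) > $6.07 (Cobalt) > $6.02 (Onyx) > …
Slot 3 goes to the third-ranked bidder, Cobalt, who pays the next bid down: $6.02/click.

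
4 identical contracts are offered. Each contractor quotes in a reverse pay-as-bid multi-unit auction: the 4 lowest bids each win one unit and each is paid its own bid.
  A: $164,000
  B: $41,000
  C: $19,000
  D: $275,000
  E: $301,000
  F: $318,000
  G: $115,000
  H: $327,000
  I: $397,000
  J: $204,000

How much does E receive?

Sorting: 19,000 (C), 41,000 (B), 115,000 (G), 164,000 (A), 204,000 (J), 275,000 (D), …
Winners (4 units): C, B, G, A.
E does not win → $0.

E is paid $0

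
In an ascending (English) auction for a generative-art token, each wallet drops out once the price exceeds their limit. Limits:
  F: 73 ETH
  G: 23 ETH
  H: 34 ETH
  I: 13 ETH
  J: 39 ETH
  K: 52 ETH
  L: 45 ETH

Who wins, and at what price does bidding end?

Limits in order: 73 (F) > 52 (K) > 45 (L) > 39 (J) > 34 (H) > 23 (G) > …
K is the last rival to drop out, at 52 ETH; F remains and wins at that price.

F wins at 52 ETH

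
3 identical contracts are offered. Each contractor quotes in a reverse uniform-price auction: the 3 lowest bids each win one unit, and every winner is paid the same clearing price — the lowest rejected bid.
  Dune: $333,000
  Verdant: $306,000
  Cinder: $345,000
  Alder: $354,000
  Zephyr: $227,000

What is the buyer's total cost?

Sorting: 227,000 (Zephyr), 306,000 (Verdant), 333,000 (Dune), 345,000 (Cinder), 354,000 (Alder)
The 3 lowest are Zephyr, Verdant, Dune.
First losing bid is Cinder's $345,000, which sets the uniform price.
Total cost = 3 × $345,000 = $1,035,000.

Total cost: $1,035,000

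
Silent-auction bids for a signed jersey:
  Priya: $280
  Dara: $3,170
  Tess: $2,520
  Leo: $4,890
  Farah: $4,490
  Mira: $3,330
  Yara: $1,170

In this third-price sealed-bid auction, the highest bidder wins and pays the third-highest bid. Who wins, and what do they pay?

Third-price sealed-bid auction: the highest bidder wins and pays the third-highest bid.
Sorting bids: 4,890 (Leo) > 4,490 (Farah) > 3,330 (Mira) > 3,170 (Dara) > 2,520 (Tess) > 1,170 (Yara) > …
Leo is highest; pays the third-highest bid, $3,330.

Leo pays $3,330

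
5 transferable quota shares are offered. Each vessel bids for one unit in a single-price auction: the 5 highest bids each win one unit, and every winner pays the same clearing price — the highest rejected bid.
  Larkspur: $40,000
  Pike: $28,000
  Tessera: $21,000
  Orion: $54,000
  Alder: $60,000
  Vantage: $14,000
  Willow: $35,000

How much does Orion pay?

Bids ranked high→low: 60,000 (Alder), 54,000 (Orion), 40,000 (Larkspur), 35,000 (Willow), 28,000 (Pike), 21,000 (Tessera), 14,000 (Vantage)
Winners (5 units): Alder, Orion, Larkspur, Willow, Pike.
First losing bid is Tessera's $21,000, which sets the uniform price.
Orion wins → pays $21,000.

Orion pays $21,000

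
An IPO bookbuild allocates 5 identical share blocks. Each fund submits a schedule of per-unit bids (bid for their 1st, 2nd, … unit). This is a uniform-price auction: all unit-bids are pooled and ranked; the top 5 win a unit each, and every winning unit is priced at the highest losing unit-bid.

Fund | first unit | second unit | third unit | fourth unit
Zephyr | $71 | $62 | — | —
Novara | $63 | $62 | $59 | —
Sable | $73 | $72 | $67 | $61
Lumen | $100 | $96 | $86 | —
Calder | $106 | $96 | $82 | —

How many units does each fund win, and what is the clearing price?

Calder 2, Lumen 3; clearing price $82

Pooled unit-bids ranked (top 5): 106 (Calder-1), 100 (Lumen-1), 96 (Lumen-2), 96 (Calder-2), 86 (Lumen-3)
First bid not allocated: $82.
Allocation: Calder 2, Lumen 3.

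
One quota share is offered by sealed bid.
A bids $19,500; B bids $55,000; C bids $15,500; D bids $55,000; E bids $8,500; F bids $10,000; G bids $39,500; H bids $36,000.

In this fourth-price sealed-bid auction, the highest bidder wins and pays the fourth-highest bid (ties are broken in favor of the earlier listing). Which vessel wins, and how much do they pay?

B pays $36,000

Bids in order: 55,000 (B) > 55,000 (D) > 39,500 (G) > 36,000 (H) > 19,500 (A) > 15,500 (C) > …
B and D tie at $55,000; tie-break gives it to B.
B is highest; pays the fourth-highest bid, $36,000.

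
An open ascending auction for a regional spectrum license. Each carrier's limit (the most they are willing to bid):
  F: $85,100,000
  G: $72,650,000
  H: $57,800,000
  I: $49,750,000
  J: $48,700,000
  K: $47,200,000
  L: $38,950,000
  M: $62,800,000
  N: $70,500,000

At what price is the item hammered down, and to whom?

F wins at $72,650,000

Open ascending-bid auction: the price rises until one bidder remains; the winner pays the price at which the last rival dropped out.
Sorting limits: 85,100,000 (F) > 72,650,000 (G) > 70,500,000 (N) > 62,800,000 (M) > 57,800,000 (H) > 49,750,000 (I) > …
Once the price passes $72,650,000, only F is left; the hammer falls at G's limit of $72,650,000.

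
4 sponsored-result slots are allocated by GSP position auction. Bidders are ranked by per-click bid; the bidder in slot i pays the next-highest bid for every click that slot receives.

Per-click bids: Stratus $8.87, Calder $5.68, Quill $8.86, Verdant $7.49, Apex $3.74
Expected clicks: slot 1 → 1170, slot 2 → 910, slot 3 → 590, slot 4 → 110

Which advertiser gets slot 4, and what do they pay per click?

Per-click bids in order: $8.87 (Stratus) > $8.86 (Quill) > $7.49 (Verdant) > $5.68 (Calder) > $3.74 (Apex)
Slot 4 goes to the fourth-ranked bidder, Calder, who pays the next bid down: $3.74/click.

Calder; $3.74 per click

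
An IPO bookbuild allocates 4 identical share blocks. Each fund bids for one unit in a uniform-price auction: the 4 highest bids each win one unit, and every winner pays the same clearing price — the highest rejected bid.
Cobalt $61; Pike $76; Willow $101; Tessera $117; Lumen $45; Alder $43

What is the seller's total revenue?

Total revenue: $180

Ordering the bids: 117 (Tessera), 101 (Willow), 76 (Pike), 61 (Cobalt), 45 (Lumen), 43 (Alder)
The 4 highest are Tessera, Willow, Pike, Cobalt.
First losing bid is Lumen's $45, which sets the uniform price.
Total revenue = 4 × $45 = $180.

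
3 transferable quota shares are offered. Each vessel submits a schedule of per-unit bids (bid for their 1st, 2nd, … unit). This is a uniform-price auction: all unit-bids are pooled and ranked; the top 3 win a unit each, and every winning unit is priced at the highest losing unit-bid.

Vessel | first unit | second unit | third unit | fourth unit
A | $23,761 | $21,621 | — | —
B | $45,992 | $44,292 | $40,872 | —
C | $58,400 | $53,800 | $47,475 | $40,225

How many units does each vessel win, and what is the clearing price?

C 3; clearing price $45,992

Merging the schedules and taking the best 3: 58,400 (C-1), 53,800 (C-2), 47,475 (C-3)
First bid not allocated: $45,992.
Allocation: C 3.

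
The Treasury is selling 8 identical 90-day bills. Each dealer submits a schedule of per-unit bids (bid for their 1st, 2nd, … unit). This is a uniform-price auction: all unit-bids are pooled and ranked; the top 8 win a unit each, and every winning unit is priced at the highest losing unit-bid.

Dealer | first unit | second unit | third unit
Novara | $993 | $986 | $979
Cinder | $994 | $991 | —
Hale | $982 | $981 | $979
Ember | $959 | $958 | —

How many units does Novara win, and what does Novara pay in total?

Novara: 3 units, pays $2,877

Merging the schedules and taking the best 8: 994 (Cinder-1), 993 (Novara-1), 991 (Cinder-2), 986 (Novara-2), 982 (Hale-1), 981 (Hale-2), 979 (Novara-3), 979 (Hale-3)
Highest rejected unit-bid = $959.
Novara wins 3 unit(s) at $959 each.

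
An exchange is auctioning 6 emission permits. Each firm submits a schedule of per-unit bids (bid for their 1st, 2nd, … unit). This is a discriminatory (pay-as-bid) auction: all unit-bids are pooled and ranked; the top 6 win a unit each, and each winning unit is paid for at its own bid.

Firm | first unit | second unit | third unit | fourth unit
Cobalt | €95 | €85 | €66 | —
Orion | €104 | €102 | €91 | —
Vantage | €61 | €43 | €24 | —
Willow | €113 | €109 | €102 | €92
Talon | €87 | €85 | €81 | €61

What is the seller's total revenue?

Merging the schedules and taking the best 6: 113 (Willow-1), 109 (Willow-2), 104 (Orion-1), 102 (Orion-2), 102 (Willow-3), 95 (Cobalt-1)
Next rejected bid: €92 (not a price — pay-as-bid).
Each winning unit pays its own bid.
Revenue = 113 + 109 + 104 + 102 + 102 + 95 = €625.

Total revenue: €625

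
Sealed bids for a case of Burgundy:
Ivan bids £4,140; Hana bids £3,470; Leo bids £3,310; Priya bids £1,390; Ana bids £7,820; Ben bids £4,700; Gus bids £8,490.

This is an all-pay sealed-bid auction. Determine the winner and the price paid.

All-pay sealed-bid auction: the highest bidder wins the item, but every bidder pays their own bid.
Sorting bids: 8,490 (Gus) > 7,820 (Ana) > 4,700 (Ben) > 4,140 (Ivan) > 3,470 (Hana) > 3,310 (Leo) > …
Gus wins with the top bid; all bids are sunk regardless.

Gus pays £8,490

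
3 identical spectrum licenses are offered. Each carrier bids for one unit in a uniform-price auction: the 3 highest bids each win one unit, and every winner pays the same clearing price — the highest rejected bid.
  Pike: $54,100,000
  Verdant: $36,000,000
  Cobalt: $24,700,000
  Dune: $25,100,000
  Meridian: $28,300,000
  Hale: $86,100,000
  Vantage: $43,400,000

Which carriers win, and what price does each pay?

Ordering the bids: 86,100,000 (Hale), 54,100,000 (Pike), 43,400,000 (Vantage), 36,000,000 (Verdant), 28,300,000 (Meridian), …
Top 3: Hale, Pike, Vantage.
First losing bid is Verdant's $36,000,000, which sets the uniform price.

Hale, Pike, Vantage; each pays $36,000,000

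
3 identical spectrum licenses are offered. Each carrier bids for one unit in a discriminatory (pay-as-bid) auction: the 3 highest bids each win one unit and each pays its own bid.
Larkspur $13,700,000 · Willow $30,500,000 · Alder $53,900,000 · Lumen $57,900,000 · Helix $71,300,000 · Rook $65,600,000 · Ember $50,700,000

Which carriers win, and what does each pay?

Sorting: 71,300,000 (Helix), 65,600,000 (Rook), 57,900,000 (Lumen), 53,900,000 (Alder), 50,700,000 (Ember), …
Top 3: Helix, Rook, Lumen.
Each winner pays its own bid: Helix $71,300,000, Rook $65,600,000, Lumen $57,900,000.

Helix $71,300,000, Rook $65,600,000, Lumen $57,900,000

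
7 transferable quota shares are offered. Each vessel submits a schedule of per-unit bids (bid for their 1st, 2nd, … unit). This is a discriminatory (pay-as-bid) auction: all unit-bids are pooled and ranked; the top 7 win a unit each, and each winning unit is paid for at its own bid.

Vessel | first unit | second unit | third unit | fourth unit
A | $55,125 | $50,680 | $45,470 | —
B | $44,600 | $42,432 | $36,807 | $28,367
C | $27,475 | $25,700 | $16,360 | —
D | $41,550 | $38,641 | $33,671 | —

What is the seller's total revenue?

All unit-bids, highest first — top 7: 55,125 (A-1), 50,680 (A-2), 45,470 (A-3), 44,600 (B-1), 42,432 (B-2), 41,550 (D-1), 38,641 (D-2)
Next rejected bid: $36,807 (not a price — pay-as-bid).
Each winning unit pays its own bid.
Revenue = 55,125 + 50,680 + 45,470 + 44,600 + 42,432 + 41,550 + 38,641 = $318,498.

Total revenue: $318,498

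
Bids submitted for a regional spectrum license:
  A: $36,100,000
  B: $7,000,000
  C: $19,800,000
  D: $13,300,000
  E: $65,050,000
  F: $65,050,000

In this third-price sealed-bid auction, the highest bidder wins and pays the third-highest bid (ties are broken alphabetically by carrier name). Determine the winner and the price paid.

E pays $36,100,000

Sorting bids: 65,050,000 (E) > 65,050,000 (F) > 36,100,000 (A) > 19,800,000 (C) > 13,300,000 (D) > 7,000,000 (B)
E and F tie at $65,050,000; tie-break gives it to E.
E wins; payment is bid #3 in the ranking = $36,100,000.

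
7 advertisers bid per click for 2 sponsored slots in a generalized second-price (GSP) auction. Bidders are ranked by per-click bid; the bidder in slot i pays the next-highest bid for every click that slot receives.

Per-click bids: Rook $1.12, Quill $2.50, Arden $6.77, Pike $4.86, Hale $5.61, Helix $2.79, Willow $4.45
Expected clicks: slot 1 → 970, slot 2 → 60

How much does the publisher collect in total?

Total revenue: $5733.30

Per-click bids in order: $6.77 (Arden) > $5.61 (Hale) > $4.86 (Pike) > …
Slot 1: Arden pays $5.61 × 970 = $5441.70
Slot 2: Hale pays $4.86 × 60 = $291.60
Total = $5733.30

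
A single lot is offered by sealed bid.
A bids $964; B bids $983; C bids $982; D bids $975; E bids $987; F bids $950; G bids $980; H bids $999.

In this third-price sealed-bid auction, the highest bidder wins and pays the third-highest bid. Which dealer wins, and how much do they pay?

H pays $983

Rule: the highest bidder wins and pays the third-highest bid.
Bids ranked: 999 (H) > 987 (E) > 983 (B) > 982 (C) > 980 (G) > 975 (D) > …
H is highest; pays the third-highest bid, $983.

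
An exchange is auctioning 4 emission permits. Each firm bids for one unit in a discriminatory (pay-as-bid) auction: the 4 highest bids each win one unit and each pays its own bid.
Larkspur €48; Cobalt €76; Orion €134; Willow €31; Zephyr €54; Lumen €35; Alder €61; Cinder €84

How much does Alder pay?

Alder pays €61

Sorting: 134 (Orion), 84 (Cinder), 76 (Cobalt), 61 (Alder), 54 (Zephyr), 48 (Larkspur), …
Top 4: Orion, Cinder, Cobalt, Alder.
Alder wins → own bid €61.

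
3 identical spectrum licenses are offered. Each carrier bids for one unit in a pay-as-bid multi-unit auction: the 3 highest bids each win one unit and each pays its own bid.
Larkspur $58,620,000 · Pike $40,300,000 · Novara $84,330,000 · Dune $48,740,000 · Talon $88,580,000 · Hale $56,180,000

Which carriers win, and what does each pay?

Talon $88,580,000, Novara $84,330,000, Larkspur $58,620,000

Bids ranked high→low: 88,580,000 (Talon), 84,330,000 (Novara), 58,620,000 (Larkspur), 56,180,000 (Hale), 48,740,000 (Dune), …
Top 3: Talon, Novara, Larkspur.
Each winner pays its own bid: Talon $88,580,000, Novara $84,330,000, Larkspur $58,620,000.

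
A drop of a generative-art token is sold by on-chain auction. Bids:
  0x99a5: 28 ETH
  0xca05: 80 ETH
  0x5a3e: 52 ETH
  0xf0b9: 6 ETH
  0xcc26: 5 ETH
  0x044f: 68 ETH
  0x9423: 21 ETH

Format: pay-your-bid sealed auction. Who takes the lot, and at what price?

Sorting bids: 80 (0xca05) > 68 (0x044f) > 52 (0x5a3e) > 28 (0x99a5) > 21 (0x9423) > 6 (0xf0b9) > …
0xca05 has the highest bid and pays exactly that: 80 ETH.

0xca05 pays 80 ETH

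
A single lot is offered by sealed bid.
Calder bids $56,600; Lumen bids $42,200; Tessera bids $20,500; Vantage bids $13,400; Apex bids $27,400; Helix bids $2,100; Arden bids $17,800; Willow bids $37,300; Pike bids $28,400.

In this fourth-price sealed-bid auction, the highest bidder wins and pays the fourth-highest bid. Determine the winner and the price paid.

Calder pays $28,400

Fourth-price sealed-bid auction: the highest bidder wins and pays the fourth-highest bid.
Sorting bids: 56,600 (Calder) > 42,200 (Lumen) > 37,300 (Willow) > 28,400 (Pike) > 27,400 (Apex) > 20,500 (Tessera) > …
Calder wins; payment is bid #4 in the ranking = $28,400.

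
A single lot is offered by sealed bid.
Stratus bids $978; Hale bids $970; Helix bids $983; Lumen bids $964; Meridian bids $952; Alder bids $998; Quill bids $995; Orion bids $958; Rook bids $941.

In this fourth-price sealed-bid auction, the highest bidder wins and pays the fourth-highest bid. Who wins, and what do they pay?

Alder pays $978

Fourth-price sealed-bid auction: the highest bidder wins and pays the fourth-highest bid.
Sorting bids: 998 (Alder) > 995 (Quill) > 983 (Helix) > 978 (Stratus) > 970 (Hale) > 964 (Lumen) > …
Alder wins; payment is bid #4 in the ranking = $978.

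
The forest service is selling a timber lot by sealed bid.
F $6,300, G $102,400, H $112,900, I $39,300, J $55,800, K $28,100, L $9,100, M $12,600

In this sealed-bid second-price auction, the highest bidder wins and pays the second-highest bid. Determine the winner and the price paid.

Bids in order: 112,900 (H) > 102,400 (G) > 55,800 (J) > 39,300 (I) > 28,100 (K) > 12,600 (M) > …
Second-price: H pays G's bid of $102,400.

H pays $102,400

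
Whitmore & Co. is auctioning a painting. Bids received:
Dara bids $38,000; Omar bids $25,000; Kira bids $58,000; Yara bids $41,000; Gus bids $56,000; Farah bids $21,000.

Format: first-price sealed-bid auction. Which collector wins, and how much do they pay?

First-price sealed-bid auction: the highest bidder wins and pays their own bid.
Sorting bids: 58,000 (Kira) > 56,000 (Gus) > 41,000 (Yara) > 38,000 (Dara) > 25,000 (Omar) > 21,000 (Farah)
First-price: Kira pays what they bid, $58,000.

Kira pays $58,000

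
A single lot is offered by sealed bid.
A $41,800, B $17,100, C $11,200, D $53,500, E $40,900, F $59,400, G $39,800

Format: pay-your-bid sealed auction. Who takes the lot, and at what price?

F pays $59,400

Bids in order: 59,400 (F) > 53,500 (D) > 41,800 (A) > 40,900 (E) > 39,800 (G) > 17,100 (B) > …
First-price: F pays what they bid, $59,400.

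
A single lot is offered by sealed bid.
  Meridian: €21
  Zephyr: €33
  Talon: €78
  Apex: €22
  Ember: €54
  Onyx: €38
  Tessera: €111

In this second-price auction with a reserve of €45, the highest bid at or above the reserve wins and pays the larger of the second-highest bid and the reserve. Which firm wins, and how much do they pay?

Sorting bids: 111 (Tessera) > 78 (Talon) > 54 (Ember) > 38 (Onyx) > 33 (Zephyr) > 22 (Apex) > …
Highest eligible bid: Tessera at €111.
Second-highest bid €78 exceeds the reserve €45 → payment €78.

Tessera pays €78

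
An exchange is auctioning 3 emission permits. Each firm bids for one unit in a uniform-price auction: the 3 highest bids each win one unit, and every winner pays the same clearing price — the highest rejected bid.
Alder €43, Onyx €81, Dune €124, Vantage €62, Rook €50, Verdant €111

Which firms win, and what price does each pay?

Dune, Verdant, Onyx; each pays €62

Sorting: 124 (Dune), 111 (Verdant), 81 (Onyx), 62 (Vantage), 50 (Rook), …
The 3 highest are Dune, Verdant, Onyx.
Highest unsuccessful bid: €62 → clearing price.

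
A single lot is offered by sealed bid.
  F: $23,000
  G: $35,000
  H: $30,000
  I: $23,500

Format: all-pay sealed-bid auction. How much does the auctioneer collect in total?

Total revenue: $111,500

Rule: the highest bidder wins the item, but every bidder pays their own bid.
Bids ranked: 35,000 (G) > 30,000 (H) > 23,500 (I) > 23,000 (F)
Every bidder forfeits their bid regardless of winning.
Revenue = 23,000 + 35,000 + 30,000 + 23,500 = $111,500.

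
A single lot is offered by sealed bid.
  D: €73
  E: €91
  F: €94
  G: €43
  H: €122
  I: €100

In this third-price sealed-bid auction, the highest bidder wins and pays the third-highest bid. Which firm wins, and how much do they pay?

H pays €94

Sorting bids: 122 (H) > 100 (I) > 94 (F) > 91 (E) > 73 (D) > 43 (G)
H wins; payment is bid #3 in the ranking = €94.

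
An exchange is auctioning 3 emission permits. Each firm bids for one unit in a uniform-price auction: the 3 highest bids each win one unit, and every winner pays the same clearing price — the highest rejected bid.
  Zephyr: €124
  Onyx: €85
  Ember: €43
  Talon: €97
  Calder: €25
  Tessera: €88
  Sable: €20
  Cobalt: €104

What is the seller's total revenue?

Total revenue: €264

Sorting: 124 (Zephyr), 104 (Cobalt), 97 (Talon), 88 (Tessera), 85 (Onyx), …
Top 3: Zephyr, Cobalt, Talon.
First losing bid is Tessera's €88, which sets the uniform price.
Total revenue = 3 × €88 = €264.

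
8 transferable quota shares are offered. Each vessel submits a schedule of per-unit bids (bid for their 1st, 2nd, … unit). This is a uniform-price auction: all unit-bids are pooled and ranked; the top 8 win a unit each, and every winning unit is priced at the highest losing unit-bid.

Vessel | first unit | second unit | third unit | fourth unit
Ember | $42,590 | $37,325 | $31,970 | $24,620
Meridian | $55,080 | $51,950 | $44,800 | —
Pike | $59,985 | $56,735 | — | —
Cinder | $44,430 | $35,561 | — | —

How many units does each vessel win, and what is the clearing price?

Cinder 1, Ember 2, Meridian 3, Pike 2; clearing price $35,561

Pooled unit-bids ranked (top 8): 59,985 (Pike-1), 56,735 (Pike-2), 55,080 (Meridian-1), 51,950 (Meridian-2), 44,800 (Meridian-3), 44,430 (Cinder-1), 42,590 (Ember-1), 37,325 (Ember-2)
Highest rejected unit-bid = $35,561.
Allocation: Cinder 1, Ember 2, Meridian 3, Pike 2.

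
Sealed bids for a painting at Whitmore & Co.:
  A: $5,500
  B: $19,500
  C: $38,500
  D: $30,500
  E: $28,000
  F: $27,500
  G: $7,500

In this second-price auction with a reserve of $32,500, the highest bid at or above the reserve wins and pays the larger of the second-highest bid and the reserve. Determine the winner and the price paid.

C pays $32,500

Bids ranked: 38,500 (C) > 30,500 (D) > 28,000 (E) > 27,500 (F) > 19,500 (B) > 7,500 (G) > …
Highest eligible bid: C at $38,500.
max(second-highest $30,500, reserve $32,500) = $32,500.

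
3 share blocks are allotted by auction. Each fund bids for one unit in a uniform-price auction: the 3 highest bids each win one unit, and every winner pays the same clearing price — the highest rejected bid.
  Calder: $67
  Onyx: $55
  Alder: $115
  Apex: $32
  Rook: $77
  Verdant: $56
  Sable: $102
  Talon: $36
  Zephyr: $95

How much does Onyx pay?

Bids ranked high→low: 115 (Alder), 102 (Sable), 95 (Zephyr), 77 (Rook), 67 (Calder), …
Top 3: Alder, Sable, Zephyr.
Highest unsuccessful bid: $77 → clearing price.
Onyx does not win → pays $0.

Onyx pays $0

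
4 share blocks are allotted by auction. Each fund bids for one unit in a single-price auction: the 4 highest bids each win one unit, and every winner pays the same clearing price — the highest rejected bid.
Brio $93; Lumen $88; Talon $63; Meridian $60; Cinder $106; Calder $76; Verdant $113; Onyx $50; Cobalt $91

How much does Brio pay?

Sorting: 113 (Verdant), 106 (Cinder), 93 (Brio), 91 (Cobalt), 88 (Lumen), 76 (Calder), …
Winners (4 units): Verdant, Cinder, Brio, Cobalt.
Highest unsuccessful bid: $88 → clearing price.
Brio wins → pays $88.

Brio pays $88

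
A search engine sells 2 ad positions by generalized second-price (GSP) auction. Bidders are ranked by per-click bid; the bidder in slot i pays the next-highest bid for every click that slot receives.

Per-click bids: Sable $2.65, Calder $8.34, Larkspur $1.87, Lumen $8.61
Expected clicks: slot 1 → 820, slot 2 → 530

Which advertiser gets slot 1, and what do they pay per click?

Lumen; $8.34 per click

Ranked by bid: $8.61 (Lumen) > $8.34 (Calder) > $2.65 (Sable) > …
Slot 1 goes to the first-ranked bidder, Lumen, who pays the next bid down: $8.34/click.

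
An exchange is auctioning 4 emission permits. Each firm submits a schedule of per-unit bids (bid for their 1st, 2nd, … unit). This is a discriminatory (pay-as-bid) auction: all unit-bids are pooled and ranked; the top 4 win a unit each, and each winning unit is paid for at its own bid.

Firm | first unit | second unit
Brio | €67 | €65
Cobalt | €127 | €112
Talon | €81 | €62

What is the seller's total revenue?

Total revenue: €387

Pooled unit-bids ranked (top 4): 127 (Cobalt-1), 112 (Cobalt-2), 81 (Talon-1), 67 (Brio-1)
Next rejected bid: €65 (not a price — pay-as-bid).
Each winning unit pays its own bid.
Revenue = 127 + 112 + 81 + 67 = €387.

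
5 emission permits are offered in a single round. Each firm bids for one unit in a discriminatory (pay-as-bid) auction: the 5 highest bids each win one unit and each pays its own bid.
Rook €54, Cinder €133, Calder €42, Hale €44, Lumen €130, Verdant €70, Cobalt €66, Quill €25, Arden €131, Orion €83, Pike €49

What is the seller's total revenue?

Total revenue: €547

Bids ranked high→low: 133 (Cinder), 131 (Arden), 130 (Lumen), 83 (Orion), 70 (Verdant), 66 (Cobalt), 54 (Rook), …
Winners (5 units): Cinder, Arden, Lumen, Orion, Verdant.
Total revenue = 133 + 131 + 130 + 83 + 70 = €547.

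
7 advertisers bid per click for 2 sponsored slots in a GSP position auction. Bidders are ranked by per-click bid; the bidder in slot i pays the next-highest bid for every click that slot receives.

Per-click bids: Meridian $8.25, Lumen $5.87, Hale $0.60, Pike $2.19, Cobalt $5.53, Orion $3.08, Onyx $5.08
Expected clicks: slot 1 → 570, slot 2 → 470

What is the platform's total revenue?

Total revenue: $5945.00

Sorting advertisers: $8.25 (Meridian) > $5.87 (Lumen) > $5.53 (Cobalt) > …
Slot 1: Meridian pays $5.87 × 570 = $3345.90
Slot 2: Lumen pays $5.53 × 470 = $2599.10
Total = $5945.00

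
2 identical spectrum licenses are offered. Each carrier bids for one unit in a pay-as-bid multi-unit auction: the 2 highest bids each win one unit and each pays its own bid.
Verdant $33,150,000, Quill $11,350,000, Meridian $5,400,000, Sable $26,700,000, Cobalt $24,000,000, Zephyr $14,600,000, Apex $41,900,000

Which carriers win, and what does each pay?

Sorting: 41,900,000 (Apex), 33,150,000 (Verdant), 26,700,000 (Sable), 24,000,000 (Cobalt), …
The 2 highest are Apex, Verdant.
Each winner pays its own bid: Apex $41,900,000, Verdant $33,150,000.

Apex $41,900,000, Verdant $33,150,000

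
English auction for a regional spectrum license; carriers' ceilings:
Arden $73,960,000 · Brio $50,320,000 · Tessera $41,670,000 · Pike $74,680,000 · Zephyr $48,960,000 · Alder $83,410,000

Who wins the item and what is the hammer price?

Rule: the price rises until one bidder remains; the winner pays the price at which the last rival dropped out.
Limits in order: 83,410,000 (Alder) > 74,680,000 (Pike) > 73,960,000 (Arden) > 50,320,000 (Brio) > 48,960,000 (Zephyr) > 41,670,000 (Tessera)
Bidding ends when Pike exits at $74,680,000; Alder takes it.

Alder wins at $74,680,000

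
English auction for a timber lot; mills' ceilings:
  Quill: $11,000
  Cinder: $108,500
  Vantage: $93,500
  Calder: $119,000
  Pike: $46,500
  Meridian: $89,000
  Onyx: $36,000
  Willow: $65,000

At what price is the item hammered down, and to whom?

Calder wins at $108,500

Rule: the price rises until one bidder remains; the winner pays the price at which the last rival dropped out.
Limits ranked: 119,000 (Calder) > 108,500 (Cinder) > 93,500 (Vantage) > 89,000 (Meridian) > 65,000 (Willow) > 46,500 (Pike) > …
Bidding ends when Cinder exits at $108,500; Calder takes it.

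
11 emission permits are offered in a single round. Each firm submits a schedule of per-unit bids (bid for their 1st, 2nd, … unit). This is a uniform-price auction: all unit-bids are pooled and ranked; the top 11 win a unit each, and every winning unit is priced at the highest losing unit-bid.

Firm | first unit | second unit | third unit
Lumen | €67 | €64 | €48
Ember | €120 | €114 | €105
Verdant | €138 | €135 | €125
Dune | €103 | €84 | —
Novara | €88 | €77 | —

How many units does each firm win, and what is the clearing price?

Dune 2, Ember 3, Lumen 1, Novara 2, Verdant 3; clearing price €64

Merging the schedules and taking the best 11: 138 (Verdant-1), 135 (Verdant-2), 125 (Verdant-3), 120 (Ember-1), 114 (Ember-2), 105 (Ember-3), 103 (Dune-1), 88 (Novara-1), 84 (Dune-2), 77 (Novara-2), 67 (Lumen-1)
The (k+1)-th unit-bid is €64.
Allocation: Dune 2, Ember 3, Lumen 1, Novara 2, Verdant 3.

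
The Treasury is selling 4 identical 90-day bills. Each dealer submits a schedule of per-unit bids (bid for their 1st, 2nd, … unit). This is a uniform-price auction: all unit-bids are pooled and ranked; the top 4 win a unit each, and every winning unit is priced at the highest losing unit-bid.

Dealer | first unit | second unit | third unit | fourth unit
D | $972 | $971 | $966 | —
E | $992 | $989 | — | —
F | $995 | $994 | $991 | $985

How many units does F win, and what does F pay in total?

Pooled unit-bids ranked (top 4): 995 (F-1), 994 (F-2), 992 (E-1), 991 (F-3)
Highest rejected unit-bid = $989.
F wins 3 unit(s) at $989 each.

F: 3 units, pays $2,967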